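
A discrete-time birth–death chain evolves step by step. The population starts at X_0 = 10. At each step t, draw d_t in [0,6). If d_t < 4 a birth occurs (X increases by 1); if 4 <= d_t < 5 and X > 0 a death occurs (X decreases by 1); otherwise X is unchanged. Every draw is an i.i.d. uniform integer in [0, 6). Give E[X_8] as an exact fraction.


X can drop by at most 1 per step and X_0 = 10 > T = 8, so X_t >= 10 − t >= 2 > 0 for every t <= 8: the floor at 0 (the 'and X > 0' condition) never binds. Hence X_8 = X_0 + Σ_{t<8} Y_t with i.i.d. increments Y_t = y(d_t) ∈ {+1, −1, 0}.
Outcome values over d=0..5: [1, 1, 1, 1, -1, 0]
Σy = 3, Σy² = 5, M = 6
μ = 3/6 = 1/2,  σ² = 5/6 − (1/2)² = 7/12
E[X_8] = 10 + 8·(1/2) = 14

14


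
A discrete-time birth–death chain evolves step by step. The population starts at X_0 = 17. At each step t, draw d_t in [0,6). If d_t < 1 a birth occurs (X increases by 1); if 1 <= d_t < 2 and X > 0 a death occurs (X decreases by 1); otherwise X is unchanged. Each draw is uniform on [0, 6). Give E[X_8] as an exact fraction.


X can drop by at most 1 per step and X_0 = 17 > T = 8, so X_t >= 17 − t >= 9 > 0 for every t <= 8: the floor at 0 (the 'and X > 0' condition) never binds. Hence X_8 = X_0 + Σ_{t<8} Y_t with i.i.d. increments Y_t = y(d_t) ∈ {+1, −1, 0}.
Outcome values over d=0..5: [1, -1, 0, 0, 0, 0]
Σy = 0, Σy² = 2, M = 6
μ = 0/6 = 0,  σ² = 2/6 − (0)² = 1/3
E[X_8] = 17 + 8·(0) = 17

17


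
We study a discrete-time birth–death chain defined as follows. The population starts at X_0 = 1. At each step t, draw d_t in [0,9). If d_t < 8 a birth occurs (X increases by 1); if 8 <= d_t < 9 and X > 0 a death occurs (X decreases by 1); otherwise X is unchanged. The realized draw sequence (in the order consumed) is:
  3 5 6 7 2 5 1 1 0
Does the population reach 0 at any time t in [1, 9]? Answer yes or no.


t=0: X=1, d=3 → birth, X_1=2
t=1: X=2, d=5 → birth, X_2=3
t=2: X=3, d=6 → birth, X_3=4
t=3: X=4, d=7 → birth, X_4=5
t=4: X=5, d=2 → birth, X_5=6
t=5: X=6, d=5 → birth, X_6=7
t=6: X=7, d=1 → birth, X_7=8
t=7: X=8, d=1 → birth, X_8=9
t=8: X=9, d=0 → birth, X_9=10

no


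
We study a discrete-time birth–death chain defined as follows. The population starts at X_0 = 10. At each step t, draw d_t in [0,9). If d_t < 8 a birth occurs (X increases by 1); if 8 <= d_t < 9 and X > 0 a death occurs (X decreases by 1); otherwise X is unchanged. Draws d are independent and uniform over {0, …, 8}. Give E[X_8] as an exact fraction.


X can drop by at most 1 per step and X_0 = 10 > T = 8, so X_t >= 10 − t >= 2 > 0 for every t <= 8: the floor at 0 (the 'and X > 0' condition) never binds. Hence X_8 = X_0 + Σ_{t<8} Y_t with i.i.d. increments Y_t = y(d_t) ∈ {+1, −1, 0}.
Outcome values over d=0..8: [1, 1, 1, 1, 1, 1, 1, 1, -1]
Σy = 7, Σy² = 9, M = 9
μ = 7/9 = 7/9,  σ² = 9/9 − (7/9)² = 32/81
E[X_8] = 10 + 8·(7/9) = 146/9

146/9


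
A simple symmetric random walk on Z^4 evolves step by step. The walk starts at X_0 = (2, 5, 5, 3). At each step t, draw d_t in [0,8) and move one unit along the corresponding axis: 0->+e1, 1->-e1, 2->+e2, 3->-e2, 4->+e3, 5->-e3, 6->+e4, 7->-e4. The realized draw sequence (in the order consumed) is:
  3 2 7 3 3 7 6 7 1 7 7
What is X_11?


t=0: X=(2, 5, 5, 3), d=3 → -e2, X_1=(2, 4, 5, 3)
t=1: X=(2, 4, 5, 3), d=2 → +e2, X_2=(2, 5, 5, 3)
t=2: X=(2, 5, 5, 3), d=7 → -e4, X_3=(2, 5, 5, 2)
t=3: X=(2, 5, 5, 2), d=3 → -e2, X_4=(2, 4, 5, 2)
t=4: X=(2, 4, 5, 2), d=3 → -e2, X_5=(2, 3, 5, 2)
t=5: X=(2, 3, 5, 2), d=7 → -e4, X_6=(2, 3, 5, 1)
t=6: X=(2, 3, 5, 1), d=6 → +e4, X_7=(2, 3, 5, 2)
t=7: X=(2, 3, 5, 2), d=7 → -e4, X_8=(2, 3, 5, 1)
t=8: X=(2, 3, 5, 1), d=1 → -e1, X_9=(1, 3, 5, 1)
t=9: X=(1, 3, 5, 1), d=7 → -e4, X_10=(1, 3, 5, 0)
t=10: X=(1, 3, 5, 0), d=7 → -e4, X_11=(1, 3, 5, -1)

(1, 3, 5, -1)


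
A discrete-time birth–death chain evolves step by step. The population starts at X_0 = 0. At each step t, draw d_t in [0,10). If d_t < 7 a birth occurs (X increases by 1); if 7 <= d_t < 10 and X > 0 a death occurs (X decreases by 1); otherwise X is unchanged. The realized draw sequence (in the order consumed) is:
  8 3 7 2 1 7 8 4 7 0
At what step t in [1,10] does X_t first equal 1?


t=0: X=0, d=8 → hold, X_1=0
t=1: X=0, d=3 → birth, X_2=1
t=2: X=1, d=7 → death, X_3=0
t=3: X=0, d=2 → birth, X_4=1
t=4: X=1, d=1 → birth, X_5=2
t=5: X=2, d=7 → death, X_6=1
t=6: X=1, d=8 → death, X_7=0
t=7: X=0, d=4 → birth, X_8=1
t=8: X=1, d=7 → death, X_9=0
t=9: X=0, d=0 → birth, X_10=1

2


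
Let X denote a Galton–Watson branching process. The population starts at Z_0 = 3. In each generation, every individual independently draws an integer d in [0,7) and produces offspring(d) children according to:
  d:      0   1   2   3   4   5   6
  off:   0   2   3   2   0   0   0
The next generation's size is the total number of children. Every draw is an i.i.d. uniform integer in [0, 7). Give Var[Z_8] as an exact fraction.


240/7

Outcome values over d=0..6: [0, 2, 3, 2, 0, 0, 0]
Σy = 7, Σy² = 17, M = 7
μ = 7/7 = 1,  σ² = 17/7 − (1)² = 10/7
V_0 = 0, E_0 = 3
V_1 = 10/7·E_0 + (1)²·V_0 = 30/7;  E_1 = 3
V_2 = 10/7·E_1 + (1)²·V_1 = 60/7;  E_2 = 3
V_3 = 10/7·E_2 + (1)²·V_2 = 90/7;  E_3 = 3
V_4 = 10/7·E_3 + (1)²·V_3 = 120/7;  E_4 = 3
V_5 = 10/7·E_4 + (1)²·V_4 = 150/7;  E_5 = 3
V_6 = 10/7·E_5 + (1)²·V_5 = 180/7;  E_6 = 3
V_7 = 10/7·E_6 + (1)²·V_6 = 30;  E_7 = 3
V_8 = 10/7·E_7 + (1)²·V_7 = 240/7;  E_8 = 3


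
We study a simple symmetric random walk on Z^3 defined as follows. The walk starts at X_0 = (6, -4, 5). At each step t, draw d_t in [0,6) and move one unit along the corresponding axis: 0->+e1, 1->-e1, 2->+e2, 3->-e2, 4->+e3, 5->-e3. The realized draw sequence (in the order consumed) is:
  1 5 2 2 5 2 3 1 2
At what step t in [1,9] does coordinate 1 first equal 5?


1

t=0: X=(6, -4, 5), d=1 → -e1, X_1=(5, -4, 5)
t=1: X=(5, -4, 5), d=5 → -e3, X_2=(5, -4, 4)
t=2: X=(5, -4, 4), d=2 → +e2, X_3=(5, -3, 4)
t=3: X=(5, -3, 4), d=2 → +e2, X_4=(5, -2, 4)
t=4: X=(5, -2, 4), d=5 → -e3, X_5=(5, -2, 3)
t=5: X=(5, -2, 3), d=2 → +e2, X_6=(5, -1, 3)
t=6: X=(5, -1, 3), d=3 → -e2, X_7=(5, -2, 3)
t=7: X=(5, -2, 3), d=1 → -e1, X_8=(4, -2, 3)
t=8: X=(4, -2, 3), d=2 → +e2, X_9=(4, -1, 3)


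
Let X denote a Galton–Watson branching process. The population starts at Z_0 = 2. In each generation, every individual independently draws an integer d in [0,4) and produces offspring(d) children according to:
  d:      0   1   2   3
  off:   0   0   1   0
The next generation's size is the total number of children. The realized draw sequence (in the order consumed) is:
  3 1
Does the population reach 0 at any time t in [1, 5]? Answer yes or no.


gen 0: Z_0=2, draws=[3, 1], offspring=[0, 0], Z_1=0
gen 1: Z_1=0, draws=[], offspring=[], Z_2=0
gen 2: Z_2=0, draws=[], offspring=[], Z_3=0
gen 3: Z_3=0, draws=[], offspring=[], Z_4=0
gen 4: Z_4=0, draws=[], offspring=[], Z_5=0

yes


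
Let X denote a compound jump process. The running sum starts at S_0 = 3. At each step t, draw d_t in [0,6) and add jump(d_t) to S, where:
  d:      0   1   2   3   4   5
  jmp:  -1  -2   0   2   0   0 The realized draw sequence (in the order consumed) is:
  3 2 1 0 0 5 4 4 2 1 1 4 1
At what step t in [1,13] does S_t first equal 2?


4

t=0: S=3, d=3, jump=2, S_1=5
t=1: S=5, d=2, jump=0, S_2=5
t=2: S=5, d=1, jump=-2, S_3=3
t=3: S=3, d=0, jump=-1, S_4=2
t=4: S=2, d=0, jump=-1, S_5=1
t=5: S=1, d=5, jump=0, S_6=1
t=6: S=1, d=4, jump=0, S_7=1
t=7: S=1, d=4, jump=0, S_8=1
t=8: S=1, d=2, jump=0, S_9=1
t=9: S=1, d=1, jump=-2, S_10=-1
t=10: S=-1, d=1, jump=-2, S_11=-3
t=11: S=-3, d=4, jump=0, S_12=-3
t=12: S=-3, d=1, jump=-2, S_13=-5


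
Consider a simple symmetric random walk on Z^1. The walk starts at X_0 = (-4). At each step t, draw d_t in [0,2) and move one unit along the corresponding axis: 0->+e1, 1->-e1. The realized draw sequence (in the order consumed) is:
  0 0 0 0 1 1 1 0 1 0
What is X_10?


t=0: X=(-4), d=0 → +e1, X_1=(-3)
t=1: X=(-3), d=0 → +e1, X_2=(-2)
t=2: X=(-2), d=0 → +e1, X_3=(-1)
t=3: X=(-1), d=0 → +e1, X_4=(0)
t=4: X=(0), d=1 → -e1, X_5=(-1)
t=5: X=(-1), d=1 → -e1, X_6=(-2)
t=6: X=(-2), d=1 → -e1, X_7=(-3)
t=7: X=(-3), d=0 → +e1, X_8=(-2)
t=8: X=(-2), d=1 → -e1, X_9=(-3)
t=9: X=(-3), d=0 → +e1, X_10=(-2)

(-2)


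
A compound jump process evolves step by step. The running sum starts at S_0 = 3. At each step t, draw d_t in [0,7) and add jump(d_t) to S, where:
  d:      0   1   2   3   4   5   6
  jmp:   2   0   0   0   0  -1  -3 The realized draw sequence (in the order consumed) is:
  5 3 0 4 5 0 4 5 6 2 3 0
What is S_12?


t=0: S=3, d=5, jump=-1, S_1=2
t=1: S=2, d=3, jump=0, S_2=2
t=2: S=2, d=0, jump=2, S_3=4
t=3: S=4, d=4, jump=0, S_4=4
t=4: S=4, d=5, jump=-1, S_5=3
t=5: S=3, d=0, jump=2, S_6=5
t=6: S=5, d=4, jump=0, S_7=5
t=7: S=5, d=5, jump=-1, S_8=4
t=8: S=4, d=6, jump=-3, S_9=1
t=9: S=1, d=2, jump=0, S_10=1
t=10: S=1, d=3, jump=0, S_11=1
t=11: S=1, d=0, jump=2, S_12=3

3


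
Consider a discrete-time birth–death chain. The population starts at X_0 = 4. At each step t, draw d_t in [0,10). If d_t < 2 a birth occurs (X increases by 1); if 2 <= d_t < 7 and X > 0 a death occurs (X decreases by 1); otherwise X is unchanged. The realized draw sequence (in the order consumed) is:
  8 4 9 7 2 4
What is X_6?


1

t=0: X=4, d=8 → hold, X_1=4
t=1: X=4, d=4 → death, X_2=3
t=2: X=3, d=9 → hold, X_3=3
t=3: X=3, d=7 → hold, X_4=3
t=4: X=3, d=2 → death, X_5=2
t=5: X=2, d=4 → death, X_6=1


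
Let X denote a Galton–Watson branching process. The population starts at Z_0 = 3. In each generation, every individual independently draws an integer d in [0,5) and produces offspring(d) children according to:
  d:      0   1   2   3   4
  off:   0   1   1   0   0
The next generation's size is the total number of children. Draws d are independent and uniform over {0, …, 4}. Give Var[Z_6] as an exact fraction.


2987712/244140625

Outcome values over d=0..4: [0, 1, 1, 0, 0]
Σy = 2, Σy² = 2, M = 5
μ = 2/5 = 2/5,  σ² = 2/5 − (2/5)² = 6/25
V_0 = 0, E_0 = 3
V_1 = 6/25·E_0 + (2/5)²·V_0 = 18/25;  E_1 = 6/5
V_2 = 6/25·E_1 + (2/5)²·V_1 = 252/625;  E_2 = 12/25
V_3 = 6/25·E_2 + (2/5)²·V_2 = 2808/15625;  E_3 = 24/125
V_4 = 6/25·E_3 + (2/5)²·V_3 = 29232/390625;  E_4 = 48/625
V_5 = 6/25·E_4 + (2/5)²·V_4 = 296928/9765625;  E_5 = 96/3125
V_6 = 6/25·E_5 + (2/5)²·V_5 = 2987712/244140625;  E_6 = 192/15625


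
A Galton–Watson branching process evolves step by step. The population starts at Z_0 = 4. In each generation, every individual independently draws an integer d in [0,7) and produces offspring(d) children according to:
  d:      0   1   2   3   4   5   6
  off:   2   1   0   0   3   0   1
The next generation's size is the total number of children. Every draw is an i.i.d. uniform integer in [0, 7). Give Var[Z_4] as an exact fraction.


Outcome values over d=0..6: [2, 1, 0, 0, 3, 0, 1]
Σy = 7, Σy² = 15, M = 7
μ = 7/7 = 1,  σ² = 15/7 − (1)² = 8/7
V_0 = 0, E_0 = 4
V_1 = 8/7·E_0 + (1)²·V_0 = 32/7;  E_1 = 4
V_2 = 8/7·E_1 + (1)²·V_1 = 64/7;  E_2 = 4
V_3 = 8/7·E_2 + (1)²·V_2 = 96/7;  E_3 = 4
V_4 = 8/7·E_3 + (1)²·V_3 = 128/7;  E_4 = 4

128/7


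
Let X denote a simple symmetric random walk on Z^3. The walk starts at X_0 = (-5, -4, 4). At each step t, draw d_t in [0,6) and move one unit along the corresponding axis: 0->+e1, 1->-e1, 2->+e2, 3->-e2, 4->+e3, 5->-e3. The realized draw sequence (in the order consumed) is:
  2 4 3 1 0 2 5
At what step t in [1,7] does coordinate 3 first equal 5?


2

t=0: X=(-5, -4, 4), d=2 → +e2, X_1=(-5, -3, 4)
t=1: X=(-5, -3, 4), d=4 → +e3, X_2=(-5, -3, 5)
t=2: X=(-5, -3, 5), d=3 → -e2, X_3=(-5, -4, 5)
t=3: X=(-5, -4, 5), d=1 → -e1, X_4=(-6, -4, 5)
t=4: X=(-6, -4, 5), d=0 → +e1, X_5=(-5, -4, 5)
t=5: X=(-5, -4, 5), d=2 → +e2, X_6=(-5, -3, 5)
t=6: X=(-5, -3, 5), d=5 → -e3, X_7=(-5, -3, 4)


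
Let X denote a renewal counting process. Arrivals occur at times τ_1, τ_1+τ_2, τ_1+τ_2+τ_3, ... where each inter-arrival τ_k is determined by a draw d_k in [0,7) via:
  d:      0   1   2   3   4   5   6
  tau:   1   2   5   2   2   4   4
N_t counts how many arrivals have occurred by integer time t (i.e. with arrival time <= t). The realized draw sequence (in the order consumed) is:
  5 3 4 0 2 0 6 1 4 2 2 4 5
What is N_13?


4

draw d_1=5: τ_1=4, arrival time A_1=4
draw d_2=3: τ_2=2, arrival time A_2=6
draw d_3=4: τ_3=2, arrival time A_3=8
draw d_4=0: τ_4=1, arrival time A_4=9
draw d_5=2: τ_5=5, arrival time A_5=14
draw d_6=0: τ_6=1, arrival time A_6=15
draw d_7=6: τ_7=4, arrival time A_7=19
draw d_8=1: τ_8=2, arrival time A_8=21
draw d_9=4: τ_9=2, arrival time A_9=23
draw d_10=2: τ_10=5, arrival time A_10=28
draw d_11=2: τ_11=5, arrival time A_11=33
draw d_12=4: τ_12=2, arrival time A_12=35
draw d_13=5: τ_13=4, arrival time A_13=39
N_t over t=0..13: 0:0 1:0 2:0 3:0 4:1 5:1 6:2 7:2 8:3 9:4 10:4 11:4 12:4 13:4


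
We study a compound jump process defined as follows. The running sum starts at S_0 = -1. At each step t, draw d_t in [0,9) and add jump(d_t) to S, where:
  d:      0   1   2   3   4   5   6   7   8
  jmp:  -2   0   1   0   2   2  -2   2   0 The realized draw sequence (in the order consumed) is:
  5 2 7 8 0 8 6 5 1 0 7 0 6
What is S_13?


-2

t=0: S=-1, d=5, jump=2, S_1=1
t=1: S=1, d=2, jump=1, S_2=2
t=2: S=2, d=7, jump=2, S_3=4
t=3: S=4, d=8, jump=0, S_4=4
t=4: S=4, d=0, jump=-2, S_5=2
t=5: S=2, d=8, jump=0, S_6=2
t=6: S=2, d=6, jump=-2, S_7=0
t=7: S=0, d=5, jump=2, S_8=2
t=8: S=2, d=1, jump=0, S_9=2
t=9: S=2, d=0, jump=-2, S_10=0
t=10: S=0, d=7, jump=2, S_11=2
t=11: S=2, d=0, jump=-2, S_12=0
t=12: S=0, d=6, jump=-2, S_13=-2


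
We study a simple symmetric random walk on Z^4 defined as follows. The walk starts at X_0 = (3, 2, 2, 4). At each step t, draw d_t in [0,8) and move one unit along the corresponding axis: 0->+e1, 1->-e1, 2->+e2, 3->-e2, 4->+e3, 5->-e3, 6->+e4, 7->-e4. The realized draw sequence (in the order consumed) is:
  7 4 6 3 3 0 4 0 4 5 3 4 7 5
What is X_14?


(5, -1, 4, 3)

t=0: X=(3, 2, 2, 4), d=7 → -e4, X_1=(3, 2, 2, 3)
t=1: X=(3, 2, 2, 3), d=4 → +e3, X_2=(3, 2, 3, 3)
t=2: X=(3, 2, 3, 3), d=6 → +e4, X_3=(3, 2, 3, 4)
t=3: X=(3, 2, 3, 4), d=3 → -e2, X_4=(3, 1, 3, 4)
t=4: X=(3, 1, 3, 4), d=3 → -e2, X_5=(3, 0, 3, 4)
t=5: X=(3, 0, 3, 4), d=0 → +e1, X_6=(4, 0, 3, 4)
t=6: X=(4, 0, 3, 4), d=4 → +e3, X_7=(4, 0, 4, 4)
t=7: X=(4, 0, 4, 4), d=0 → +e1, X_8=(5, 0, 4, 4)
t=8: X=(5, 0, 4, 4), d=4 → +e3, X_9=(5, 0, 5, 4)
t=9: X=(5, 0, 5, 4), d=5 → -e3, X_10=(5, 0, 4, 4)
t=10: X=(5, 0, 4, 4), d=3 → -e2, X_11=(5, -1, 4, 4)
t=11: X=(5, -1, 4, 4), d=4 → +e3, X_12=(5, -1, 5, 4)
t=12: X=(5, -1, 5, 4), d=7 → -e4, X_13=(5, -1, 5, 3)
t=13: X=(5, -1, 5, 3), d=5 → -e3, X_14=(5, -1, 4, 3)


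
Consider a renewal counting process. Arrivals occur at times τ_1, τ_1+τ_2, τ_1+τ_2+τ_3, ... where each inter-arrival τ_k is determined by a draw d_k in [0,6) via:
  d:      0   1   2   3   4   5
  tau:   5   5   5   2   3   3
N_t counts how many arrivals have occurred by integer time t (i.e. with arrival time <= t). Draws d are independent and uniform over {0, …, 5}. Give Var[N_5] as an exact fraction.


Inter-arrival values over d=0..5: [5, 5, 5, 2, 3, 3]
Each d has probability 1/6, so the pmf of τ is: f(2) = 1/6, f(3) = 1/3, f(5) = 1/2
Let p_n(j) = P(N_n = j), with p_0 = [1]. Condition on τ_1: p_n(0) = P(τ > n), and for j >= 1, p_n(j) = Σ_{k<=n} f(k)·p_{n−k}(j−1)
p_1 = [1]  (j = 0)
p_2 = [5/6, 1/6]  (j = 0..1)
p_3 = [1/2, 1/2]  (j = 0..1)
p_4 = [1/2, 17/36, 1/36]  (j = 0..2)
p_5 = [0, 31/36, 5/36]  (j = 0..2)
E[N_5] = Σ j·p_5(j) = 41/36;  E[N_5²] = Σ j²·p_5(j) = 17/12
Var[N_5] = 17/12 − (41/36)² = 155/1296

155/1296


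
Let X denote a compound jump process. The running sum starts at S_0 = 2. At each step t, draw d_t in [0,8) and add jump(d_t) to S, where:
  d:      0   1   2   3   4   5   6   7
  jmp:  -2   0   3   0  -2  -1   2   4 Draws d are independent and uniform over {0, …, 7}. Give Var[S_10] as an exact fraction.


Outcome values over d=0..7: [-2, 0, 3, 0, -2, -1, 2, 4]
Σy = 4, Σy² = 38, M = 8
μ = 4/8 = 1/2,  σ² = 38/8 − (1/2)² = 9/2
Independent increments: Var[S_10] = 10·σ² = 10·(9/2) = 45

45


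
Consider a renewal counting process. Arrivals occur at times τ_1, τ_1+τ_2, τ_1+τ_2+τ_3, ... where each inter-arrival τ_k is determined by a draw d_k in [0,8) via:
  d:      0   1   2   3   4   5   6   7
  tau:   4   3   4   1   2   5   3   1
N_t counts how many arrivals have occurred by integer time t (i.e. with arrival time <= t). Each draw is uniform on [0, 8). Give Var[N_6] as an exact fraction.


Inter-arrival values over d=0..7: [4, 3, 4, 1, 2, 5, 3, 1]
Each d has probability 1/8, so the pmf of τ is: f(1) = 1/4, f(2) = 1/8, f(3) = 1/4, f(4) = 1/4, f(5) = 1/8
Let p_n(j) = P(N_n = j), with p_0 = [1]. Condition on τ_1: p_n(0) = P(τ > n), and for j >= 1, p_n(j) = Σ_{k<=n} f(k)·p_{n−k}(j−1)
p_1 = [3/4, 1/4]  (j = 0..1)
p_2 = [5/8, 5/16, 1/16]  (j = 0..2)
p_3 = [3/8, 1/2, 7/64, 1/64]  (j = 0..3)
p_4 = [1/8, 39/64, 29/128, 9/256, 1/256]  (j = 0..4)
p_5 = [0, 35/64, 91/256, 11/128, 11/1024, 1/1024]  (j = 0..5)
p_6 = [0, 23/64, 229/512, 41/256, 61/2048, 13/4096, 1/4096]  (j = 0..6)
E[N_6] = Σ j·p_6(j) = 7663/4096;  E[N_6²] = Σ j²·p_6(j) = 17017/4096
Var[N_6] = 17017/4096 − (7663/4096)² = 10980063/16777216

10980063/16777216


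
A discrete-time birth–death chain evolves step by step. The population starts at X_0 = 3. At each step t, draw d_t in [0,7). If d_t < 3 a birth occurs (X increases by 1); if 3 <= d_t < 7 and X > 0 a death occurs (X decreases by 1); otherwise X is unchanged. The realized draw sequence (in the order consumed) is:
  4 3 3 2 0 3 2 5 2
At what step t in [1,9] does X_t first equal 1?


t=0: X=3, d=4 → death, X_1=2
t=1: X=2, d=3 → death, X_2=1
t=2: X=1, d=3 → death, X_3=0
t=3: X=0, d=2 → birth, X_4=1
t=4: X=1, d=0 → birth, X_5=2
t=5: X=2, d=3 → death, X_6=1
t=6: X=1, d=2 → birth, X_7=2
t=7: X=2, d=5 → death, X_8=1
t=8: X=1, d=2 → birth, X_9=2

2


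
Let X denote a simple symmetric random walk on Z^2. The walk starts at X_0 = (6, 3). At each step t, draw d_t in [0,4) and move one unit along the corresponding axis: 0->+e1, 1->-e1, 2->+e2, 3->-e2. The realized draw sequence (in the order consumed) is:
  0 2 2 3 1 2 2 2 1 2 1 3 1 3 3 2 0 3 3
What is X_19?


(4, 4)

t=0: X=(6, 3), d=0 → +e1, X_1=(7, 3)
t=1: X=(7, 3), d=2 → +e2, X_2=(7, 4)
t=2: X=(7, 4), d=2 → +e2, X_3=(7, 5)
t=3: X=(7, 5), d=3 → -e2, X_4=(7, 4)
t=4: X=(7, 4), d=1 → -e1, X_5=(6, 4)
t=5: X=(6, 4), d=2 → +e2, X_6=(6, 5)
t=6: X=(6, 5), d=2 → +e2, X_7=(6, 6)
t=7: X=(6, 6), d=2 → +e2, X_8=(6, 7)
t=8: X=(6, 7), d=1 → -e1, X_9=(5, 7)
t=9: X=(5, 7), d=2 → +e2, X_10=(5, 8)
t=10: X=(5, 8), d=1 → -e1, X_11=(4, 8)
t=11: X=(4, 8), d=3 → -e2, X_12=(4, 7)
t=12: X=(4, 7), d=1 → -e1, X_13=(3, 7)
t=13: X=(3, 7), d=3 → -e2, X_14=(3, 6)
t=14: X=(3, 6), d=3 → -e2, X_15=(3, 5)
t=15: X=(3, 5), d=2 → +e2, X_16=(3, 6)
t=16: X=(3, 6), d=0 → +e1, X_17=(4, 6)
t=17: X=(4, 6), d=3 → -e2, X_18=(4, 5)
t=18: X=(4, 5), d=3 → -e2, X_19=(4, 4)


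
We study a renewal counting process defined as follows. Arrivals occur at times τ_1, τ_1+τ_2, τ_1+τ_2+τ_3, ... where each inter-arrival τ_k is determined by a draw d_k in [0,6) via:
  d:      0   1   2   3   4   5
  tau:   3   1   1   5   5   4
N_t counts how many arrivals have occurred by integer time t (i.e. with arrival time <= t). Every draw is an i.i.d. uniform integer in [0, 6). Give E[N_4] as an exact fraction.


Inter-arrival values over d=0..5: [3, 1, 1, 5, 5, 4]
Each d has probability 1/6, so the pmf of τ is: f(1) = 1/3, f(3) = 1/6, f(4) = 1/6, f(5) = 1/3
Renewal equation for m(n) = E[N_n]: condition on τ_1 = k (if k <= n, one arrival plus a fresh copy on the remaining n−k steps): m(n) = F(n) + Σ_{k<=n} f(k)·m(n−k), where F(n) = P(τ <= n) and m(0) = 0
m(1) = F(1) = 1/3
m(2) = F(2) + f(1)·m(1) = 1/3 + 1/3·1/3 = 4/9
m(3) = F(3) + f(1)·m(2) = 1/2 + 1/3·4/9 = 35/54
m(4) = F(4) + f(1)·m(3) + f(3)·m(1) = 2/3 + 1/3·35/54 + 1/6·1/3 = 76/81
E[N_4] = m(4) = 76/81

76/81


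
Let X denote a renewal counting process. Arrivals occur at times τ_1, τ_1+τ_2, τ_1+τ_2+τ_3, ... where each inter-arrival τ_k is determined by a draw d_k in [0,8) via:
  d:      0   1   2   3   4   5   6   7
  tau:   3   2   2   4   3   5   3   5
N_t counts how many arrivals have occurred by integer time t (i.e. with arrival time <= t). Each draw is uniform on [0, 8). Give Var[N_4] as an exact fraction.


71/256

Inter-arrival values over d=0..7: [3, 2, 2, 4, 3, 5, 3, 5]
Each d has probability 1/8, so the pmf of τ is: f(2) = 1/4, f(3) = 3/8, f(4) = 1/8, f(5) = 1/4
Let p_n(j) = P(N_n = j), with p_0 = [1]. Condition on τ_1: p_n(0) = P(τ > n), and for j >= 1, p_n(j) = Σ_{k<=n} f(k)·p_{n−k}(j−1)
p_1 = [1]  (j = 0)
p_2 = [3/4, 1/4]  (j = 0..1)
p_3 = [3/8, 5/8]  (j = 0..1)
p_4 = [1/4, 11/16, 1/16]  (j = 0..2)
E[N_4] = Σ j·p_4(j) = 13/16;  E[N_4²] = Σ j²·p_4(j) = 15/16
Var[N_4] = 15/16 − (13/16)² = 71/256


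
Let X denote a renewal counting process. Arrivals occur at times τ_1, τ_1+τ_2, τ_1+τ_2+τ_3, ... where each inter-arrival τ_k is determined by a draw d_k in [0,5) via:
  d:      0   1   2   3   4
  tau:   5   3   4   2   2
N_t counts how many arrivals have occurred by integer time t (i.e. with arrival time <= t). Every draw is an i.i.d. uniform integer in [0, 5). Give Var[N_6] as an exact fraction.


Inter-arrival values over d=0..4: [5, 3, 4, 2, 2]
Each d has probability 1/5, so the pmf of τ is: f(2) = 2/5, f(3) = 1/5, f(4) = 1/5, f(5) = 1/5
Let p_n(j) = P(N_n = j), with p_0 = [1]. Condition on τ_1: p_n(0) = P(τ > n), and for j >= 1, p_n(j) = Σ_{k<=n} f(k)·p_{n−k}(j−1)
p_1 = [1]  (j = 0)
p_2 = [3/5, 2/5]  (j = 0..1)
p_3 = [2/5, 3/5]  (j = 0..1)
p_4 = [1/5, 16/25, 4/25]  (j = 0..2)
p_5 = [0, 17/25, 8/25]  (j = 0..2)
p_6 = [0, 12/25, 57/125, 8/125]  (j = 0..3)
E[N_6] = Σ j·p_6(j) = 198/125;  E[N_6²] = Σ j²·p_6(j) = 72/25
Var[N_6] = 72/25 − (198/125)² = 5796/15625

5796/15625


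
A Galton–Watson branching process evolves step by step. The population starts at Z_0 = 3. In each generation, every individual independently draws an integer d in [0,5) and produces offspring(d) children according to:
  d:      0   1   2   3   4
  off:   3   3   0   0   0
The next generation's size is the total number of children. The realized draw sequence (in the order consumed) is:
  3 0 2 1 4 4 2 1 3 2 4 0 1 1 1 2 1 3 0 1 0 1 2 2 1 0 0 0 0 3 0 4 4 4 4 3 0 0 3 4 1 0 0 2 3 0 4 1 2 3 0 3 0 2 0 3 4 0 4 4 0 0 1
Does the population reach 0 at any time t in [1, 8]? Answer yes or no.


gen 0: Z_0=3, draws=[3, 0, 2], offspring=[0, 3, 0], Z_1=3
gen 1: Z_1=3, draws=[1, 4, 4], offspring=[3, 0, 0], Z_2=3
gen 2: Z_2=3, draws=[2, 1, 3], offspring=[0, 3, 0], Z_3=3
gen 3: Z_3=3, draws=[2, 4, 0], offspring=[0, 0, 3], Z_4=3
gen 4: Z_4=3, draws=[1, 1, 1], offspring=[3, 3, 3], Z_5=9
gen 5: Z_5=9, draws=[2, 1, 3, 0, 1, 0, 1, 2, 2], offspring=[0, 3, 0, 3, 3, 3, 3, 0, 0], Z_6=15
gen 6: Z_6=15, draws=[1, 0, 0, 0, 0, 3, 0, 4, 4, 4, 4, 3, 0, 0, 3], offspring=[3, 3, 3, 3, 3, 0, 3, 0, 0, 0, 0, 0, 3, 3, 0], Z_7=24
gen 7: Z_7=24, draws=[4, 1, 0, 0, 2, 3, 0, 4, 1, 2, 3, 0, 3, 0, 2, 0, 3, 4, 0, 4, 4, 0, 0, 1], offspring=[0, 3, 3, 3, 0, 0, 3, 0, 3, 0, 0, 3, 0, 3, 0, 3, 0, 0, 3, 0, 0, 3, 3, 3], Z_8=36

no


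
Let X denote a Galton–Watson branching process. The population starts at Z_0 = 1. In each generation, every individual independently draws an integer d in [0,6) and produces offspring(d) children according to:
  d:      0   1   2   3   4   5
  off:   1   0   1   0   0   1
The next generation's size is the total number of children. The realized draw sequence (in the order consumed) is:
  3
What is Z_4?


0

gen 0: Z_0=1, draws=[3], offspring=[0], Z_1=0
gen 1: Z_1=0, draws=[], offspring=[], Z_2=0
gen 2: Z_2=0, draws=[], offspring=[], Z_3=0
gen 3: Z_3=0, draws=[], offspring=[], Z_4=0


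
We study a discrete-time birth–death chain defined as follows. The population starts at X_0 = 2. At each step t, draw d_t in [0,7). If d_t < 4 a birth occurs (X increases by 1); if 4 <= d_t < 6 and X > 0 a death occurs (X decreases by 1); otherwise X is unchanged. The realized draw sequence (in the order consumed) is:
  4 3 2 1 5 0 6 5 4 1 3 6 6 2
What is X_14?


5

t=0: X=2, d=4 → death, X_1=1
t=1: X=1, d=3 → birth, X_2=2
t=2: X=2, d=2 → birth, X_3=3
t=3: X=3, d=1 → birth, X_4=4
t=4: X=4, d=5 → death, X_5=3
t=5: X=3, d=0 → birth, X_6=4
t=6: X=4, d=6 → hold, X_7=4
t=7: X=4, d=5 → death, X_8=3
t=8: X=3, d=4 → death, X_9=2
t=9: X=2, d=1 → birth, X_10=3
t=10: X=3, d=3 → birth, X_11=4
t=11: X=4, d=6 → hold, X_12=4
t=12: X=4, d=6 → hold, X_13=4
t=13: X=4, d=2 → birth, X_14=5


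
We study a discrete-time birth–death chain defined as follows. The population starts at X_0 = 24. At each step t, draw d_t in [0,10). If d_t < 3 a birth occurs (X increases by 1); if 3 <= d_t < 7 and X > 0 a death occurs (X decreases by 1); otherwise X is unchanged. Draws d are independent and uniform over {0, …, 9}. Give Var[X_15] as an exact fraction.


X can drop by at most 1 per step and X_0 = 24 > T = 15, so X_t >= 24 − t >= 9 > 0 for every t <= 15: the floor at 0 (the 'and X > 0' condition) never binds. Hence X_15 = X_0 + Σ_{t<15} Y_t with i.i.d. increments Y_t = y(d_t) ∈ {+1, −1, 0}.
Outcome values over d=0..9: [1, 1, 1, -1, -1, -1, -1, 0, 0, 0]
Σy = -1, Σy² = 7, M = 10
μ = -1/10 = -1/10,  σ² = 7/10 − (-1/10)² = 69/100
Independent increments: Var[X_15] = 15·σ² = 15·(69/100) = 207/20

207/20


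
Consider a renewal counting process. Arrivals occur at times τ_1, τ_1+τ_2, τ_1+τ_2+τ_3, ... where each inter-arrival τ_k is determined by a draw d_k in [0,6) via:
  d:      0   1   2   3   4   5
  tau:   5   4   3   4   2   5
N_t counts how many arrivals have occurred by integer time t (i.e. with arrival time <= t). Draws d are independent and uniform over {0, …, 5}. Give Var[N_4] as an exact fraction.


347/1296

Inter-arrival values over d=0..5: [5, 4, 3, 4, 2, 5]
Each d has probability 1/6, so the pmf of τ is: f(2) = 1/6, f(3) = 1/6, f(4) = 1/3, f(5) = 1/3
Let p_n(j) = P(N_n = j), with p_0 = [1]. Condition on τ_1: p_n(0) = P(τ > n), and for j >= 1, p_n(j) = Σ_{k<=n} f(k)·p_{n−k}(j−1)
p_1 = [1]  (j = 0)
p_2 = [5/6, 1/6]  (j = 0..1)
p_3 = [2/3, 1/3]  (j = 0..1)
p_4 = [1/3, 23/36, 1/36]  (j = 0..2)
E[N_4] = Σ j·p_4(j) = 25/36;  E[N_4²] = Σ j²·p_4(j) = 3/4
Var[N_4] = 3/4 − (25/36)² = 347/1296


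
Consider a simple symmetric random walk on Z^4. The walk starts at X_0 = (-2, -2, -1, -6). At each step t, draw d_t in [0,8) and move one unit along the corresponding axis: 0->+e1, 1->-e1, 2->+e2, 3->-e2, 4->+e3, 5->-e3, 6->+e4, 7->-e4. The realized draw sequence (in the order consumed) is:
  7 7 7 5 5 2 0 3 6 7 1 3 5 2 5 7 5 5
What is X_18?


t=0: X=(-2, -2, -1, -6), d=7 → -e4, X_1=(-2, -2, -1, -7)
t=1: X=(-2, -2, -1, -7), d=7 → -e4, X_2=(-2, -2, -1, -8)
t=2: X=(-2, -2, -1, -8), d=7 → -e4, X_3=(-2, -2, -1, -9)
t=3: X=(-2, -2, -1, -9), d=5 → -e3, X_4=(-2, -2, -2, -9)
t=4: X=(-2, -2, -2, -9), d=5 → -e3, X_5=(-2, -2, -3, -9)
t=5: X=(-2, -2, -3, -9), d=2 → +e2, X_6=(-2, -1, -3, -9)
t=6: X=(-2, -1, -3, -9), d=0 → +e1, X_7=(-1, -1, -3, -9)
t=7: X=(-1, -1, -3, -9), d=3 → -e2, X_8=(-1, -2, -3, -9)
t=8: X=(-1, -2, -3, -9), d=6 → +e4, X_9=(-1, -2, -3, -8)
t=9: X=(-1, -2, -3, -8), d=7 → -e4, X_10=(-1, -2, -3, -9)
t=10: X=(-1, -2, -3, -9), d=1 → -e1, X_11=(-2, -2, -3, -9)
t=11: X=(-2, -2, -3, -9), d=3 → -e2, X_12=(-2, -3, -3, -9)
t=12: X=(-2, -3, -3, -9), d=5 → -e3, X_13=(-2, -3, -4, -9)
t=13: X=(-2, -3, -4, -9), d=2 → +e2, X_14=(-2, -2, -4, -9)
t=14: X=(-2, -2, -4, -9), d=5 → -e3, X_15=(-2, -2, -5, -9)
t=15: X=(-2, -2, -5, -9), d=7 → -e4, X_16=(-2, -2, -5, -10)
t=16: X=(-2, -2, -5, -10), d=5 → -e3, X_17=(-2, -2, -6, -10)
t=17: X=(-2, -2, -6, -10), d=5 → -e3, X_18=(-2, -2, -7, -10)

(-2, -2, -7, -10)


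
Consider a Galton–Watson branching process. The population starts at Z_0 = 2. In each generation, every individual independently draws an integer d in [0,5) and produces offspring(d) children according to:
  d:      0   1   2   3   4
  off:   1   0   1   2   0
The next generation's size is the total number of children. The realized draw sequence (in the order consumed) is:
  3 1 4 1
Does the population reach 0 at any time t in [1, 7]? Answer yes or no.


yes

gen 0: Z_0=2, draws=[3, 1], offspring=[2, 0], Z_1=2
gen 1: Z_1=2, draws=[4, 1], offspring=[0, 0], Z_2=0
gen 2: Z_2=0, draws=[], offspring=[], Z_3=0
gen 3: Z_3=0, draws=[], offspring=[], Z_4=0
gen 4: Z_4=0, draws=[], offspring=[], Z_5=0
gen 5: Z_5=0, draws=[], offspring=[], Z_6=0
gen 6: Z_6=0, draws=[], offspring=[], Z_7=0


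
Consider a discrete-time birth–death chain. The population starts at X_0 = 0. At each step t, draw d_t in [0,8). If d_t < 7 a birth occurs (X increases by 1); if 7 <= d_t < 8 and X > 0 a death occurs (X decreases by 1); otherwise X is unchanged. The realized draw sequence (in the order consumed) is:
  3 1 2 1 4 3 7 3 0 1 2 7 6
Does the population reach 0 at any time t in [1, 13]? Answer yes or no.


t=0: X=0, d=3 → birth, X_1=1
t=1: X=1, d=1 → birth, X_2=2
t=2: X=2, d=2 → birth, X_3=3
t=3: X=3, d=1 → birth, X_4=4
t=4: X=4, d=4 → birth, X_5=5
t=5: X=5, d=3 → birth, X_6=6
t=6: X=6, d=7 → death, X_7=5
t=7: X=5, d=3 → birth, X_8=6
t=8: X=6, d=0 → birth, X_9=7
t=9: X=7, d=1 → birth, X_10=8
t=10: X=8, d=2 → birth, X_11=9
t=11: X=9, d=7 → death, X_12=8
t=12: X=8, d=6 → birth, X_13=9

no


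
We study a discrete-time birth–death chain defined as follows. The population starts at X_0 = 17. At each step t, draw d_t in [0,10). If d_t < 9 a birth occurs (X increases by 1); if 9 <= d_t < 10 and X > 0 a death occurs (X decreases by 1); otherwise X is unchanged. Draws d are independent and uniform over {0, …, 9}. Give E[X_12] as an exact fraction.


133/5

X can drop by at most 1 per step and X_0 = 17 > T = 12, so X_t >= 17 − t >= 5 > 0 for every t <= 12: the floor at 0 (the 'and X > 0' condition) never binds. Hence X_12 = X_0 + Σ_{t<12} Y_t with i.i.d. increments Y_t = y(d_t) ∈ {+1, −1, 0}.
Outcome values over d=0..9: [1, 1, 1, 1, 1, 1, 1, 1, 1, -1]
Σy = 8, Σy² = 10, M = 10
μ = 8/10 = 4/5,  σ² = 10/10 − (4/5)² = 9/25
E[X_12] = 17 + 12·(4/5) = 133/5


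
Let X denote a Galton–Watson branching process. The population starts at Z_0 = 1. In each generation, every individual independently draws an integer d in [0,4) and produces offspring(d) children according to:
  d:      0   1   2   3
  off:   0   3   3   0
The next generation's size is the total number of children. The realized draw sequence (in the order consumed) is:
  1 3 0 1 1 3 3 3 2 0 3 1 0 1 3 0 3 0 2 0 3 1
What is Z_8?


gen 0: Z_0=1, draws=[1], offspring=[3], Z_1=3
gen 1: Z_1=3, draws=[3, 0, 1], offspring=[0, 0, 3], Z_2=3
gen 2: Z_2=3, draws=[1, 3, 3], offspring=[3, 0, 0], Z_3=3
gen 3: Z_3=3, draws=[3, 2, 0], offspring=[0, 3, 0], Z_4=3
gen 4: Z_4=3, draws=[3, 1, 0], offspring=[0, 3, 0], Z_5=3
gen 5: Z_5=3, draws=[1, 3, 0], offspring=[3, 0, 0], Z_6=3
gen 6: Z_6=3, draws=[3, 0, 2], offspring=[0, 0, 3], Z_7=3
gen 7: Z_7=3, draws=[0, 3, 1], offspring=[0, 0, 3], Z_8=3

3


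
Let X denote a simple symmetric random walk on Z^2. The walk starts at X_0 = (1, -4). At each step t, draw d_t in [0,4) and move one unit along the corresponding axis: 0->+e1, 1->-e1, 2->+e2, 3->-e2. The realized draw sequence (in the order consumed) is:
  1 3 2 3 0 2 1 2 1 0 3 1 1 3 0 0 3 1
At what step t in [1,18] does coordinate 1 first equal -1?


t=0: X=(1, -4), d=1 → -e1, X_1=(0, -4)
t=1: X=(0, -4), d=3 → -e2, X_2=(0, -5)
t=2: X=(0, -5), d=2 → +e2, X_3=(0, -4)
t=3: X=(0, -4), d=3 → -e2, X_4=(0, -5)
t=4: X=(0, -5), d=0 → +e1, X_5=(1, -5)
t=5: X=(1, -5), d=2 → +e2, X_6=(1, -4)
t=6: X=(1, -4), d=1 → -e1, X_7=(0, -4)
t=7: X=(0, -4), d=2 → +e2, X_8=(0, -3)
t=8: X=(0, -3), d=1 → -e1, X_9=(-1, -3)
t=9: X=(-1, -3), d=0 → +e1, X_10=(0, -3)
t=10: X=(0, -3), d=3 → -e2, X_11=(0, -4)
t=11: X=(0, -4), d=1 → -e1, X_12=(-1, -4)
t=12: X=(-1, -4), d=1 → -e1, X_13=(-2, -4)
t=13: X=(-2, -4), d=3 → -e2, X_14=(-2, -5)
t=14: X=(-2, -5), d=0 → +e1, X_15=(-1, -5)
t=15: X=(-1, -5), d=0 → +e1, X_16=(0, -5)
t=16: X=(0, -5), d=3 → -e2, X_17=(0, -6)
t=17: X=(0, -6), d=1 → -e1, X_18=(-1, -6)

9


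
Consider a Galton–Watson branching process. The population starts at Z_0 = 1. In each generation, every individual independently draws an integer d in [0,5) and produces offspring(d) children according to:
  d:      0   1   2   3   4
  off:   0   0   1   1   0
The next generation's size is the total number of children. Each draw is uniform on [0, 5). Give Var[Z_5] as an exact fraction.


Outcome values over d=0..4: [0, 0, 1, 1, 0]
Σy = 2, Σy² = 2, M = 5
μ = 2/5 = 2/5,  σ² = 2/5 − (2/5)² = 6/25
V_0 = 0, E_0 = 1
V_1 = 6/25·E_0 + (2/5)²·V_0 = 6/25;  E_1 = 2/5
V_2 = 6/25·E_1 + (2/5)²·V_1 = 84/625;  E_2 = 4/25
V_3 = 6/25·E_2 + (2/5)²·V_2 = 936/15625;  E_3 = 8/125
V_4 = 6/25·E_3 + (2/5)²·V_3 = 9744/390625;  E_4 = 16/625
V_5 = 6/25·E_4 + (2/5)²·V_4 = 98976/9765625;  E_5 = 32/3125

98976/9765625


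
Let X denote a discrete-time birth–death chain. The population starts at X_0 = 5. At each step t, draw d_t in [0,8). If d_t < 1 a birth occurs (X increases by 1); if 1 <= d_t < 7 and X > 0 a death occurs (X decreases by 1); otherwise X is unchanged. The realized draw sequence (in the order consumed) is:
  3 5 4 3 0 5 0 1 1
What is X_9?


0

t=0: X=5, d=3 → death, X_1=4
t=1: X=4, d=5 → death, X_2=3
t=2: X=3, d=4 → death, X_3=2
t=3: X=2, d=3 → death, X_4=1
t=4: X=1, d=0 → birth, X_5=2
t=5: X=2, d=5 → death, X_6=1
t=6: X=1, d=0 → birth, X_7=2
t=7: X=2, d=1 → death, X_8=1
t=8: X=1, d=1 → death, X_9=0


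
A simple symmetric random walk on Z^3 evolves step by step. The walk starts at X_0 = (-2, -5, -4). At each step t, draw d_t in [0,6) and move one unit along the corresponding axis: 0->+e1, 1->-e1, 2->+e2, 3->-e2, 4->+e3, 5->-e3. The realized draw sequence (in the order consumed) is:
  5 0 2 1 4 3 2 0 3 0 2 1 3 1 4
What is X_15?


t=0: X=(-2, -5, -4), d=5 → -e3, X_1=(-2, -5, -5)
t=1: X=(-2, -5, -5), d=0 → +e1, X_2=(-1, -5, -5)
t=2: X=(-1, -5, -5), d=2 → +e2, X_3=(-1, -4, -5)
t=3: X=(-1, -4, -5), d=1 → -e1, X_4=(-2, -4, -5)
t=4: X=(-2, -4, -5), d=4 → +e3, X_5=(-2, -4, -4)
t=5: X=(-2, -4, -4), d=3 → -e2, X_6=(-2, -5, -4)
t=6: X=(-2, -5, -4), d=2 → +e2, X_7=(-2, -4, -4)
t=7: X=(-2, -4, -4), d=0 → +e1, X_8=(-1, -4, -4)
t=8: X=(-1, -4, -4), d=3 → -e2, X_9=(-1, -5, -4)
t=9: X=(-1, -5, -4), d=0 → +e1, X_10=(0, -5, -4)
t=10: X=(0, -5, -4), d=2 → +e2, X_11=(0, -4, -4)
t=11: X=(0, -4, -4), d=1 → -e1, X_12=(-1, -4, -4)
t=12: X=(-1, -4, -4), d=3 → -e2, X_13=(-1, -5, -4)
t=13: X=(-1, -5, -4), d=1 → -e1, X_14=(-2, -5, -4)
t=14: X=(-2, -5, -4), d=4 → +e3, X_15=(-2, -5, -3)

(-2, -5, -3)


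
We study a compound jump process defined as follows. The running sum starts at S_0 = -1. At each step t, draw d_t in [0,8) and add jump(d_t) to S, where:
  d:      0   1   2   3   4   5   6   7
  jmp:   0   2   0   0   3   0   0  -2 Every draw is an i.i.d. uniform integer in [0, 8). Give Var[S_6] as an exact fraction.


381/32

Outcome values over d=0..7: [0, 2, 0, 0, 3, 0, 0, -2]
Σy = 3, Σy² = 17, M = 8
μ = 3/8 = 3/8,  σ² = 17/8 − (3/8)² = 127/64
Independent increments: Var[S_6] = 6·σ² = 6·(127/64) = 381/32


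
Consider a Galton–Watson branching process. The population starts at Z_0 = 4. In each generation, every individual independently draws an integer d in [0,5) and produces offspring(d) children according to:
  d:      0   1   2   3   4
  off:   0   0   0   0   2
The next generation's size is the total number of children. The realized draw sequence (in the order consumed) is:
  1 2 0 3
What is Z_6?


0

gen 0: Z_0=4, draws=[1, 2, 0, 3], offspring=[0, 0, 0, 0], Z_1=0
gen 1: Z_1=0, draws=[], offspring=[], Z_2=0
gen 2: Z_2=0, draws=[], offspring=[], Z_3=0
gen 3: Z_3=0, draws=[], offspring=[], Z_4=0
gen 4: Z_4=0, draws=[], offspring=[], Z_5=0
gen 5: Z_5=0, draws=[], offspring=[], Z_6=0


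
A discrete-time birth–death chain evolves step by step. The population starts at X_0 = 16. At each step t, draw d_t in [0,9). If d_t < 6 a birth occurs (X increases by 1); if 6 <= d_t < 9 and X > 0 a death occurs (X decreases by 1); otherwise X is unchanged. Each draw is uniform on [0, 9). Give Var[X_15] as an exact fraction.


X can drop by at most 1 per step and X_0 = 16 > T = 15, so X_t >= 16 − t >= 1 > 0 for every t <= 15: the floor at 0 (the 'and X > 0' condition) never binds. Hence X_15 = X_0 + Σ_{t<15} Y_t with i.i.d. increments Y_t = y(d_t) ∈ {+1, −1, 0}.
Outcome values over d=0..8: [1, 1, 1, 1, 1, 1, -1, -1, -1]
Σy = 3, Σy² = 9, M = 9
μ = 3/9 = 1/3,  σ² = 9/9 − (1/3)² = 8/9
Independent increments: Var[X_15] = 15·σ² = 15·(8/9) = 40/3

40/3


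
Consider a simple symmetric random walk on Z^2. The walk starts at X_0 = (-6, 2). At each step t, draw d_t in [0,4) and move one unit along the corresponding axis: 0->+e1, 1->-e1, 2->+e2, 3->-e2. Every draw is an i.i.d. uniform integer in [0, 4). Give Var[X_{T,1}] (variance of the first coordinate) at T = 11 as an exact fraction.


Outcome values over d=0..3: [1, -1, 0, 0]
Σy = 0, Σy² = 2, M = 4
μ = 0/4 = 0,  σ² = 2/4 − (0)² = 1/2
Independent increments: Var[X_11] = 11·σ² = 11·(1/2) = 11/2

11/2


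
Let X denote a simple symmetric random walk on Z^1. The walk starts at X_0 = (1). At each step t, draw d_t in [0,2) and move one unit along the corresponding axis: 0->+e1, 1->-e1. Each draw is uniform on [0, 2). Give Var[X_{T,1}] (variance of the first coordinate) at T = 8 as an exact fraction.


Outcome values over d=0..1: [1, -1]
Σy = 0, Σy² = 2, M = 2
μ = 0/2 = 0,  σ² = 2/2 − (0)² = 1
Independent increments: Var[X_8] = 8·σ² = 8·(1) = 8

8


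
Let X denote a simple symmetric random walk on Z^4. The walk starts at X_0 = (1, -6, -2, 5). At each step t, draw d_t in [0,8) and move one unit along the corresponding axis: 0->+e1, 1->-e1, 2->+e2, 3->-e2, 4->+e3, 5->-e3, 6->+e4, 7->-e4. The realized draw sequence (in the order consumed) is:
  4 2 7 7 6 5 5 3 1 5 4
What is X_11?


t=0: X=(1, -6, -2, 5), d=4 → +e3, X_1=(1, -6, -1, 5)
t=1: X=(1, -6, -1, 5), d=2 → +e2, X_2=(1, -5, -1, 5)
t=2: X=(1, -5, -1, 5), d=7 → -e4, X_3=(1, -5, -1, 4)
t=3: X=(1, -5, -1, 4), d=7 → -e4, X_4=(1, -5, -1, 3)
t=4: X=(1, -5, -1, 3), d=6 → +e4, X_5=(1, -5, -1, 4)
t=5: X=(1, -5, -1, 4), d=5 → -e3, X_6=(1, -5, -2, 4)
t=6: X=(1, -5, -2, 4), d=5 → -e3, X_7=(1, -5, -3, 4)
t=7: X=(1, -5, -3, 4), d=3 → -e2, X_8=(1, -6, -3, 4)
t=8: X=(1, -6, -3, 4), d=1 → -e1, X_9=(0, -6, -3, 4)
t=9: X=(0, -6, -3, 4), d=5 → -e3, X_10=(0, -6, -4, 4)
t=10: X=(0, -6, -4, 4), d=4 → +e3, X_11=(0, -6, -3, 4)

(0, -6, -3, 4)


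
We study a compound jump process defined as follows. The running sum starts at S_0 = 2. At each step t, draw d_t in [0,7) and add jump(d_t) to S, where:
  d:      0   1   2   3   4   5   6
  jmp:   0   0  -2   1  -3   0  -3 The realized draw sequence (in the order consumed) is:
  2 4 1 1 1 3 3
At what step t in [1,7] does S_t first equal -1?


t=0: S=2, d=2, jump=-2, S_1=0
t=1: S=0, d=4, jump=-3, S_2=-3
t=2: S=-3, d=1, jump=0, S_3=-3
t=3: S=-3, d=1, jump=0, S_4=-3
t=4: S=-3, d=1, jump=0, S_5=-3
t=5: S=-3, d=3, jump=1, S_6=-2
t=6: S=-2, d=3, jump=1, S_7=-1

7


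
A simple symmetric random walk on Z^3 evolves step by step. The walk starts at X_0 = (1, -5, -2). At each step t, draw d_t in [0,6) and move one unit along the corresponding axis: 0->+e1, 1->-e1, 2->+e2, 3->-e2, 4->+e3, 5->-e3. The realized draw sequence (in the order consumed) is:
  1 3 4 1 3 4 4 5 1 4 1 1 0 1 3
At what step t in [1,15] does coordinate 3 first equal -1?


3

t=0: X=(1, -5, -2), d=1 → -e1, X_1=(0, -5, -2)
t=1: X=(0, -5, -2), d=3 → -e2, X_2=(0, -6, -2)
t=2: X=(0, -6, -2), d=4 → +e3, X_3=(0, -6, -1)
t=3: X=(0, -6, -1), d=1 → -e1, X_4=(-1, -6, -1)
t=4: X=(-1, -6, -1), d=3 → -e2, X_5=(-1, -7, -1)
t=5: X=(-1, -7, -1), d=4 → +e3, X_6=(-1, -7, 0)
t=6: X=(-1, -7, 0), d=4 → +e3, X_7=(-1, -7, 1)
t=7: X=(-1, -7, 1), d=5 → -e3, X_8=(-1, -7, 0)
t=8: X=(-1, -7, 0), d=1 → -e1, X_9=(-2, -7, 0)
t=9: X=(-2, -7, 0), d=4 → +e3, X_10=(-2, -7, 1)
t=10: X=(-2, -7, 1), d=1 → -e1, X_11=(-3, -7, 1)
t=11: X=(-3, -7, 1), d=1 → -e1, X_12=(-4, -7, 1)
t=12: X=(-4, -7, 1), d=0 → +e1, X_13=(-3, -7, 1)
t=13: X=(-3, -7, 1), d=1 → -e1, X_14=(-4, -7, 1)
t=14: X=(-4, -7, 1), d=3 → -e2, X_15=(-4, -8, 1)
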